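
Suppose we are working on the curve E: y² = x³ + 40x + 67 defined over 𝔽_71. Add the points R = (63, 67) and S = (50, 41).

(63, 67) + (50, 41). λ = (41 - 67)/(50 - 63) ≡ 45/58 mod 71. 58⁻¹ ≡ 60 (mod 71), so λ ≡ 2.
  x = λ² - 63 - 50 = 4 - 113 ≡ 33; y = λ·(63 - 33) - 67 ≡ 64. → (33, 64)

(33, 64)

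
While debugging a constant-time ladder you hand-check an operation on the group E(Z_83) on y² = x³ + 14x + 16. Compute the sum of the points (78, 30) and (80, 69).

(77, 31)

(78, 30) + (80, 69). λ = (69 - 30)/(80 - 78) ≡ 39/2 mod 83. 2⁻¹ ≡ 42 (mod 83) since 2·42 = 84 ≡ 1, so λ ≡ 61.
  x = λ² - 78 - 80 = 3721 - 158 ≡ 77; y = λ·(78 - 77) - 30 ≡ 31. → (77, 31)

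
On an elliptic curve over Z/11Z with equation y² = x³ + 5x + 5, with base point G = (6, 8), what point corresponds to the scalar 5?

(5, 10)

Double-and-add on 5 = (101)₂. Start with G = (6, 8) for the leading 1-bit.
double: tangent at (6, 8): λ = (3·6² + 5)/(2·8) ≡ 3/5. 5⁻¹ ≡ 9 (mod 11) since 5·9 = 45 ≡ 1, so λ ≡ 3·9 ≡ 5.
  x = λ² - 6 - 6 = 25 - 12 ≡ 2; y = λ·(6 - 2) - 8 ≡ 1. → (2, 1)
double: tangent at (2, 1): λ = (3·2² + 5)/(2·1) ≡ 6/2. 2⁻¹ ≡ 6 (mod 11), so λ ≡ 6·6 ≡ 3.
  x = λ² - 2 - 2 = 9 - 4 ≡ 5; y = λ·(2 - 5) - 1 ≡ 1. → (5, 1)
add G: (5, 1) + (6, 8). λ = (8 - 1)/(6 - 5) ≡ 7/1 mod 11. 1⁻¹ ≡ 1 (mod 11), so λ ≡ 7.
  x = λ² - 5 - 6 = 49 - 11 ≡ 5; y = λ·(5 - 5) - 1 ≡ 10. → (5, 10)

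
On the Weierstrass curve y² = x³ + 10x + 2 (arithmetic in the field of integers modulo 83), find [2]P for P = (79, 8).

tangent at (79, 8): λ = (3·79² + 10)/(2·8) ≡ 58/16. 16⁻¹ ≡ 26 (mod 83) since 16·26 = 416 ≡ 1, so λ ≡ 58·26 ≡ 14.
  x = λ² - 79 - 79 = 196 - 158 ≡ 38; y = λ·(79 - 38) - 8 ≡ 68. → (38, 68)

(38, 68)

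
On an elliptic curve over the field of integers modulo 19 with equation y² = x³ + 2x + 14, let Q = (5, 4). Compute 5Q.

Repeated addition: build up to 5Q.
2Q: tangent at (5, 4): λ = (3·5² + 2)/(2·4) ≡ 1/8. 8⁻¹ ≡ 12 (mod 19), so λ ≡ 1·12 ≡ 12.
  x = λ² - 5 - 5 = 144 - 10 ≡ 1; y = λ·(5 - 1) - 4 ≡ 6. → (1, 6)
3Q: (1, 6) + (5, 4). λ = (4 - 6)/(5 - 1) ≡ 17/4 mod 19. 4⁻¹ ≡ 5 (mod 19), so λ ≡ 9.
  x = λ² - 1 - 5 = 81 - 6 ≡ 18; y = λ·(1 - 18) - 6 ≡ 12. → (18, 12)
4Q: (18, 12) + (5, 4). λ = (4 - 12)/(5 - 18) ≡ 11/6 mod 19. 6⁻¹ ≡ 16 (mod 19), so λ ≡ 5.
  x = λ² - 18 - 5 = 25 - 23 ≡ 2; y = λ·(18 - 2) - 12 ≡ 11. → (2, 11)
5Q: (2, 11) + (5, 4). λ = (4 - 11)/(5 - 2) ≡ 12/3 mod 19. 3⁻¹ ≡ 13 (mod 19) since 3·13 = 39 ≡ 1, so λ ≡ 4.
  x = λ² - 2 - 5 = 16 - 7 ≡ 9; y = λ·(2 - 9) - 11 ≡ 18. → (9, 18)

(9, 18)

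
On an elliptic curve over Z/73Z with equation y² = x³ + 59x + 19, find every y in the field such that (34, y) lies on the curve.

x³ + 59x + 19 = 41329 ≡ 11 (mod 73).
11 is a non-residue mod 73; no y exists.

none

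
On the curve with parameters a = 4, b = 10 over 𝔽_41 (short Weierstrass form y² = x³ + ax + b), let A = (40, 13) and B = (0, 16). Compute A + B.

(10, 36)

(40, 13) + (0, 16). λ = (16 - 13)/(0 - 40) ≡ 3/1 mod 41. 1⁻¹ ≡ 1 (mod 41) since 1·1 = 1 ≡ 1, so λ ≡ 3.
  x = λ² - 40 - 0 = 9 - 40 ≡ 10; y = λ·(40 - 10) - 13 ≡ 36. → (10, 36)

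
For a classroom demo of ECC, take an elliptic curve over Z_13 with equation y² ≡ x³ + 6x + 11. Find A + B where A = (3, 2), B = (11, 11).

(9, 1)

(3, 2) + (11, 11). λ = (11 - 2)/(11 - 3) ≡ 9/8 mod 13. 8⁻¹ ≡ 5 (mod 13), so λ ≡ 6.
  x = λ² - 3 - 11 = 36 - 14 ≡ 9; y = λ·(3 - 9) - 2 ≡ 1. → (9, 1)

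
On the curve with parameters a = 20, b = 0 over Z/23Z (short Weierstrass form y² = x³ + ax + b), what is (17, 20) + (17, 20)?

tangent at (17, 20): λ = (3·17² + 20)/(2·20) ≡ 13/17. 17⁻¹ ≡ 19 (mod 23), so λ ≡ 13·19 ≡ 17.
  x = λ² - 17 - 17 = 289 - 34 ≡ 2; y = λ·(17 - 2) - 20 ≡ 5. → (2, 5)

(2, 5)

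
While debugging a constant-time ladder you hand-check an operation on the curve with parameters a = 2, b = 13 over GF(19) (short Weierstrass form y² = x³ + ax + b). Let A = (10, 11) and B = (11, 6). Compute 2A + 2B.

(15, 6)

First 2A:
Repeated addition: build up to 2A.
2A: tangent at (10, 11): λ = (3·10² + 2)/(2·11) ≡ 17/3. 3⁻¹ ≡ 13 (mod 19), so λ ≡ 17·13 ≡ 12.
  x = λ² - 10 - 10 = 144 - 20 ≡ 10; y = λ·(10 - 10) - 11 ≡ 8. → (10, 8)
2A = (10, 8).
Next 2B:
Repeated addition: build up to 2B.
2B: tangent at (11, 6): λ = (3·11² + 2)/(2·6) ≡ 4/12. 12⁻¹ ≡ 8 (mod 19) since 12·8 = 96 ≡ 1, so λ ≡ 4·8 ≡ 13.
  x = λ² - 11 - 11 = 169 - 22 ≡ 14; y = λ·(11 - 14) - 6 ≡ 12. → (14, 12)
2B = (14, 12).
Finally 2A + 2B:
(10, 8) + (14, 12). λ = (12 - 8)/(14 - 10) ≡ 4/4 mod 19. 4⁻¹ ≡ 5 (mod 19) since 4·5 = 20 ≡ 1, so λ ≡ 1.
  x = λ² - 10 - 14 = 1 - 24 ≡ 15; y = λ·(10 - 15) - 8 ≡ 6. → (15, 6)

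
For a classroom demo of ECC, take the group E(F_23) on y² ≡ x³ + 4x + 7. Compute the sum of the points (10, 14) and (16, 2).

(10, 14) + (16, 2). λ = (2 - 14)/(16 - 10) ≡ 11/6 mod 23. 6⁻¹ ≡ 4 (mod 23), so λ ≡ 21.
  x = λ² - 10 - 16 = 441 - 26 ≡ 1; y = λ·(10 - 1) - 14 ≡ 14. → (1, 14)

(1, 14)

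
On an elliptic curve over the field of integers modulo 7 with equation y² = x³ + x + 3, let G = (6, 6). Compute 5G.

(6, 1)

Double-and-add on 5 = (101)₂. Start with G = (6, 6) for the leading 1-bit.
double: tangent at (6, 6): λ = (3·6² + 1)/(2·6) ≡ 4/5. 5⁻¹ ≡ 3 (mod 7), so λ ≡ 4·3 ≡ 5.
  x = λ² - 6 - 6 = 25 - 12 ≡ 6; y = λ·(6 - 6) - 6 ≡ 1. → (6, 1)
double: tangent at (6, 1): λ = (3·6² + 1)/(2·1) ≡ 4/2. 2⁻¹ ≡ 4 (mod 7), so λ ≡ 4·4 ≡ 2.
  x = λ² - 6 - 6 = 4 - 12 ≡ 6; y = λ·(6 - 6) - 1 ≡ 6. → (6, 6)
add G: tangent at (6, 6): λ = (3·6² + 1)/(2·6) ≡ 4/5. 5⁻¹ ≡ 3 (mod 7), so λ ≡ 4·3 ≡ 5.
  x = λ² - 6 - 6 = 25 - 12 ≡ 6; y = λ·(6 - 6) - 6 ≡ 1. → (6, 1)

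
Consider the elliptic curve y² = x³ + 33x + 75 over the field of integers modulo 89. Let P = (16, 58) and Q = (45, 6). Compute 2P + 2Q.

First 2P:
Repeated addition: build up to 2P.
2P: tangent at (16, 58): λ = (3·16² + 33)/(2·58) ≡ 0/27. 27⁻¹ ≡ 33 (mod 89), so λ ≡ 0·33 ≡ 0.
  x = λ² - 16 - 16 = 0 - 32 ≡ 57; y = λ·(16 - 57) - 58 ≡ 31. → (57, 31)
2P = (57, 31).
Next 2Q:
Repeated addition: build up to 2Q.
2Q: tangent at (45, 6): λ = (3·45² + 33)/(2·6) ≡ 56/12. 12⁻¹ ≡ 52 (mod 89) since 12·52 = 624 ≡ 1, so λ ≡ 56·52 ≡ 64.
  x = λ² - 45 - 45 = 4096 - 90 ≡ 1; y = λ·(45 - 1) - 6 ≡ 51. → (1, 51)
2Q = (1, 51).
Finally 2P + 2Q:
(57, 31) + (1, 51). λ = (51 - 31)/(1 - 57) ≡ 20/33 mod 89. 33⁻¹ ≡ 27 (mod 89) since 33·27 = 891 ≡ 1, so λ ≡ 6.
  x = λ² - 57 - 1 = 36 - 58 ≡ 67; y = λ·(57 - 67) - 31 ≡ 87. → (67, 87)

(67, 87)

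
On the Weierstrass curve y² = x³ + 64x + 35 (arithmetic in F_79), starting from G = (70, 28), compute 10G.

Repeated addition: build up to 10G.
2G: tangent at (70, 28): λ = (3·70² + 64)/(2·28) ≡ 70/56. 56⁻¹ ≡ 24 (mod 79) since 56·24 = 1344 ≡ 1, so λ ≡ 70·24 ≡ 21.
  x = λ² - 70 - 70 = 441 - 140 ≡ 64; y = λ·(70 - 64) - 28 ≡ 19. → (64, 19)
3G: (64, 19) + (70, 28). λ = (28 - 19)/(70 - 64) ≡ 9/6 mod 79. 6⁻¹ ≡ 66 (mod 79) since 6·66 = 396 ≡ 1, so λ ≡ 41.
  x = λ² - 64 - 70 = 1681 - 134 ≡ 46; y = λ·(64 - 46) - 19 ≡ 8. → (46, 8)
4G: (46, 8) + (70, 28). λ = (28 - 8)/(70 - 46) ≡ 20/24 mod 79. 24⁻¹ ≡ 56 (mod 79), so λ ≡ 14.
  x = λ² - 46 - 70 = 196 - 116 ≡ 1; y = λ·(46 - 1) - 8 ≡ 69. → (1, 69)
5G: (1, 69) + (70, 28). λ = (28 - 69)/(70 - 1) ≡ 38/69 mod 79. 69⁻¹ ≡ 71 (mod 79), so λ ≡ 12.
  x = λ² - 1 - 70 = 144 - 71 ≡ 73; y = λ·(1 - 73) - 69 ≡ 15. → (73, 15)
6G: (73, 15) + (70, 28). λ = (28 - 15)/(70 - 73) ≡ 13/76 mod 79. 76⁻¹ ≡ 26 (mod 79) since 76·26 = 1976 ≡ 1, so λ ≡ 22.
  x = λ² - 73 - 70 = 484 - 143 ≡ 25; y = λ·(73 - 25) - 15 ≡ 14. → (25, 14)
7G: (25, 14) + (70, 28). λ = (28 - 14)/(70 - 25) ≡ 14/45 mod 79. 45⁻¹ ≡ 72 (mod 79), so λ ≡ 60.
  x = λ² - 25 - 70 = 3600 - 95 ≡ 29; y = λ·(25 - 29) - 14 ≡ 62. → (29, 62)
8G: (29, 62) + (70, 28). λ = (28 - 62)/(70 - 29) ≡ 45/41 mod 79. 41⁻¹ ≡ 27 (mod 79), so λ ≡ 30.
  x = λ² - 29 - 70 = 900 - 99 ≡ 11; y = λ·(29 - 11) - 62 ≡ 4. → (11, 4)
9G: (11, 4) + (70, 28). λ = (28 - 4)/(70 - 11) ≡ 24/59 mod 79. 59⁻¹ ≡ 75 (mod 79) since 59·75 = 4425 ≡ 1, so λ ≡ 62.
  x = λ² - 11 - 70 = 3844 - 81 ≡ 50; y = λ·(11 - 50) - 4 ≡ 27. → (50, 27)
10G: (50, 27) + (70, 28). λ = (28 - 27)/(70 - 50) ≡ 1/20 mod 79. 20⁻¹ ≡ 4 (mod 79), so λ ≡ 4.
  x = λ² - 50 - 70 = 16 - 120 ≡ 54; y = λ·(50 - 54) - 27 ≡ 36. → (54, 36)

(54, 36)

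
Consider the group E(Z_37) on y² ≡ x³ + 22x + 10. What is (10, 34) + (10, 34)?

(7, 27)

tangent at (10, 34): λ = (3·10² + 22)/(2·34) ≡ 26/31. 31⁻¹ ≡ 6 (mod 37) since 31·6 = 186 ≡ 1, so λ ≡ 26·6 ≡ 8.
  x = λ² - 10 - 10 = 64 - 20 ≡ 7; y = λ·(10 - 7) - 34 ≡ 27. → (7, 27)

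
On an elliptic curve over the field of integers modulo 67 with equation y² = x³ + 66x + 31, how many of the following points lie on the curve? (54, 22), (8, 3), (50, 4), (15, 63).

(54, 22): 22² ≡ 15, rhs ≡ 58 → off.
(8, 3): 3² ≡ 9, rhs ≡ 66 → off.
(50, 4): 4² ≡ 16, rhs ≡ 26 → off.
(15, 63): 63² ≡ 16, rhs ≡ 41 → off.

0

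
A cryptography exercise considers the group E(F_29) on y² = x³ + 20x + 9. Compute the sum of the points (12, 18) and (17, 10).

(12, 18) + (17, 10). λ = (10 - 18)/(17 - 12) ≡ 21/5 mod 29. 5⁻¹ ≡ 6 (mod 29), so λ ≡ 10.
  x = λ² - 12 - 17 = 100 - 29 ≡ 13; y = λ·(12 - 13) - 18 ≡ 1. → (13, 1)

(13, 1)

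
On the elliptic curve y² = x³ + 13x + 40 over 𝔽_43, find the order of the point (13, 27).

5

2P: tangent at (13, 27): λ = (3·13² + 13)/(2·27) ≡ 4/11. 11⁻¹ ≡ 4 (mod 43), so λ ≡ 4·4 ≡ 16.
  x = λ² - 13 - 13 = 256 - 26 ≡ 15; y = λ·(13 - 15) - 27 ≡ 27. → (15, 27)
3P: (15, 27) + (13, 27). λ = (27 - 27)/(13 - 15) ≡ 0/41 mod 43. 41⁻¹ ≡ 21 (mod 43) since 41·21 = 861 ≡ 1, so λ ≡ 0.
  x = λ² - 15 - 13 = 0 - 28 ≡ 15; y = λ·(15 - 15) - 27 ≡ 16. → (15, 16)
4P: (15, 16) + (13, 27). λ = (27 - 16)/(13 - 15) ≡ 11/41 mod 43. 41⁻¹ ≡ 21 (mod 43), so λ ≡ 16.
  x = λ² - 15 - 13 = 256 - 28 ≡ 13; y = λ·(15 - 13) - 16 ≡ 16. → (13, 16)
5P: (13, 16) + (13, 27): same x and y₁ ≡ -y₂, so the sum is O.
5P = O, so the order is 5.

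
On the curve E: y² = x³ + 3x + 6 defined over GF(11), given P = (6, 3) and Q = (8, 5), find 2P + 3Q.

(6, 8)

First 2P:
Repeated addition: build up to 2P.
2P: tangent at (6, 3): λ = (3·6² + 3)/(2·3) ≡ 1/6. 6⁻¹ ≡ 2 (mod 11), so λ ≡ 1·2 ≡ 2.
  x = λ² - 6 - 6 = 4 - 12 ≡ 3; y = λ·(6 - 3) - 3 ≡ 3. → (3, 3)
2P = (3, 3).
Next 3Q:
Repeated addition: build up to 3Q.
2Q: tangent at (8, 5): λ = (3·8² + 3)/(2·5) ≡ 8/10. 10⁻¹ ≡ 10 (mod 11), so λ ≡ 8·10 ≡ 3.
  x = λ² - 8 - 8 = 9 - 16 ≡ 4; y = λ·(8 - 4) - 5 ≡ 7. → (4, 7)
3Q: (4, 7) + (8, 5). λ = (5 - 7)/(8 - 4) ≡ 9/4 mod 11. 4⁻¹ ≡ 3 (mod 11), so λ ≡ 5.
  x = λ² - 4 - 8 = 25 - 12 ≡ 2; y = λ·(4 - 2) - 7 ≡ 3. → (2, 3)
3Q = (2, 3).
Finally 2P + 3Q:
(3, 3) + (2, 3). λ = (3 - 3)/(2 - 3) ≡ 0/10 mod 11. 10⁻¹ ≡ 10 (mod 11), so λ ≡ 0.
  x = λ² - 3 - 2 = 0 - 5 ≡ 6; y = λ·(3 - 6) - 3 ≡ 8. → (6, 8)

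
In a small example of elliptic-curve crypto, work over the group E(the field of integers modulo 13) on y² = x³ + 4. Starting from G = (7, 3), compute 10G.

(8, 10)

Repeated addition: build up to 10G.
2G: tangent at (7, 3): λ = (3·7² + 0)/(2·3) ≡ 4/6. 6⁻¹ ≡ 11 (mod 13), so λ ≡ 4·11 ≡ 5.
  x = λ² - 7 - 7 = 25 - 14 ≡ 11; y = λ·(7 - 11) - 3 ≡ 3. → (11, 3)
3G: (11, 3) + (7, 3). λ = (3 - 3)/(7 - 11) ≡ 0/9 mod 13. 9⁻¹ ≡ 3 (mod 13), so λ ≡ 0.
  x = λ² - 11 - 7 = 0 - 18 ≡ 8; y = λ·(11 - 8) - 3 ≡ 10. → (8, 10)
4G: (8, 10) + (7, 3). λ = (3 - 10)/(7 - 8) ≡ 6/12 mod 13. 12⁻¹ ≡ 12 (mod 13), so λ ≡ 7.
  x = λ² - 8 - 7 = 49 - 15 ≡ 8; y = λ·(8 - 8) - 10 ≡ 3. → (8, 3)
5G: (8, 3) + (7, 3). λ = (3 - 3)/(7 - 8) ≡ 0/12 mod 13. 12⁻¹ ≡ 12 (mod 13), so λ ≡ 0.
  x = λ² - 8 - 7 = 0 - 15 ≡ 11; y = λ·(8 - 11) - 3 ≡ 10. → (11, 10)
6G: (11, 10) + (7, 3). λ = (3 - 10)/(7 - 11) ≡ 6/9 mod 13. 9⁻¹ ≡ 3 (mod 13), so λ ≡ 5.
  x = λ² - 11 - 7 = 25 - 18 ≡ 7; y = λ·(11 - 7) - 10 ≡ 10. → (7, 10)
7G: (7, 10) + (7, 3): same x and y₁ ≡ -y₂, so the sum is the point at infinity.
8G: the point at infinity + (7, 3) = (7, 3) (identity).
9G: tangent at (7, 3): λ = (3·7² + 0)/(2·3) ≡ 4/6. 6⁻¹ ≡ 11 (mod 13), so λ ≡ 4·11 ≡ 5.
  x = λ² - 7 - 7 = 25 - 14 ≡ 11; y = λ·(7 - 11) - 3 ≡ 3. → (11, 3)
10G: (11, 3) + (7, 3). λ = (3 - 3)/(7 - 11) ≡ 0/9 mod 13. 9⁻¹ ≡ 3 (mod 13) since 9·3 = 27 ≡ 1, so λ ≡ 0.
  x = λ² - 11 - 7 = 0 - 18 ≡ 8; y = λ·(11 - 8) - 3 ≡ 10. → (8, 10)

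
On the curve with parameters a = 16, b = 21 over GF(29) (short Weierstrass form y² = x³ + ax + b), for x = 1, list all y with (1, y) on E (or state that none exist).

3, 26

x³ + 16x + 21 = 38 ≡ 9 (mod 29).
Square roots of 9 mod 29: 3 and 26 (since 3² = 9 ≡ 9).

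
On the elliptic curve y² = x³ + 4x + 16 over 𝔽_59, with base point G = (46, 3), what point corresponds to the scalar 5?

O

Double-and-add on 5 = (101)₂. Start with G = (46, 3) for the leading 1-bit.
double: tangent at (46, 3): λ = (3·46² + 4)/(2·3) ≡ 39/6. 6⁻¹ ≡ 10 (mod 59), so λ ≡ 39·10 ≡ 36.
  x = λ² - 46 - 46 = 1296 - 92 ≡ 24; y = λ·(46 - 24) - 3 ≡ 22. → (24, 22)
double: tangent at (24, 22): λ = (3·24² + 4)/(2·22) ≡ 21/44. 44⁻¹ ≡ 55 (mod 59), so λ ≡ 21·55 ≡ 34.
  x = λ² - 24 - 24 = 1156 - 48 ≡ 46; y = λ·(24 - 46) - 22 ≡ 56. → (46, 56)
add G: (46, 56) + (46, 3): same x and y₁ ≡ -y₂, so the sum is the point at infinity.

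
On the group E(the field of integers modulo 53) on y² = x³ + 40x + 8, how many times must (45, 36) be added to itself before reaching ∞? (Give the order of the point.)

9

2P: tangent at (45, 36): λ = (3·45² + 40)/(2·36) ≡ 20/19. 19⁻¹ ≡ 14 (mod 53), so λ ≡ 20·14 ≡ 15.
  x = λ² - 45 - 45 = 225 - 90 ≡ 29; y = λ·(45 - 29) - 36 ≡ 45. → (29, 45)
3P: (29, 45) + (45, 36). λ = (36 - 45)/(45 - 29) ≡ 44/16 mod 53. 16⁻¹ ≡ 10 (mod 53), so λ ≡ 16.
  x = λ² - 29 - 45 = 256 - 74 ≡ 23; y = λ·(29 - 23) - 45 ≡ 51. → (23, 51)
4P: (23, 51) + (45, 36). λ = (36 - 51)/(45 - 23) ≡ 38/22 mod 53. 22⁻¹ ≡ 41 (mod 53) since 22·41 = 902 ≡ 1, so λ ≡ 21.
  x = λ² - 23 - 45 = 441 - 68 ≡ 2; y = λ·(23 - 2) - 51 ≡ 19. → (2, 19)
5P: (2, 19) + (45, 36). λ = (36 - 19)/(45 - 2) ≡ 17/43 mod 53. 43⁻¹ ≡ 37 (mod 53), so λ ≡ 46.
  x = λ² - 2 - 45 = 2116 - 47 ≡ 2; y = λ·(2 - 2) - 19 ≡ 34. → (2, 34)
6P: (2, 34) + (45, 36). λ = (36 - 34)/(45 - 2) ≡ 2/43 mod 53. 43⁻¹ ≡ 37 (mod 53), so λ ≡ 21.
  x = λ² - 2 - 45 = 441 - 47 ≡ 23; y = λ·(2 - 23) - 34 ≡ 2. → (23, 2)
7P: (23, 2) + (45, 36). λ = (36 - 2)/(45 - 23) ≡ 34/22 mod 53. 22⁻¹ ≡ 41 (mod 53), so λ ≡ 16.
  x = λ² - 23 - 45 = 256 - 68 ≡ 29; y = λ·(23 - 29) - 2 ≡ 8. → (29, 8)
8P: (29, 8) + (45, 36). λ = (36 - 8)/(45 - 29) ≡ 28/16 mod 53. 16⁻¹ ≡ 10 (mod 53), so λ ≡ 15.
  x = λ² - 29 - 45 = 225 - 74 ≡ 45; y = λ·(29 - 45) - 8 ≡ 17. → (45, 17)
9P: (45, 17) + (45, 36): same x and y₁ ≡ -y₂, so the sum is ∞.
9P = ∞, so the order is 9.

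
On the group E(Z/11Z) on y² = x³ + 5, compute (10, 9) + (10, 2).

The two points share x = 10 and their y-coordinates satisfy 9 + 2 ≡ 0 (mod 11), so they are inverses. Their sum is O.

O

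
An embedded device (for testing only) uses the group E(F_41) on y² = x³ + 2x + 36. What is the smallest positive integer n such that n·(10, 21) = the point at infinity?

2P: tangent at (10, 21): λ = (3·10² + 2)/(2·21) ≡ 15/1. 1⁻¹ ≡ 1 (mod 41), so λ ≡ 15·1 ≡ 15.
  x = λ² - 10 - 10 = 225 - 20 ≡ 0; y = λ·(10 - 0) - 21 ≡ 6. → (0, 6)
3P: (0, 6) + (10, 21). λ = (21 - 6)/(10 - 0) ≡ 15/10 mod 41. 10⁻¹ ≡ 37 (mod 41), so λ ≡ 22.
  x = λ² - 0 - 10 = 484 - 10 ≡ 23; y = λ·(0 - 23) - 6 ≡ 21. → (23, 21)
4P: (23, 21) + (10, 21). λ = (21 - 21)/(10 - 23) ≡ 0/28 mod 41. 28⁻¹ ≡ 22 (mod 41) since 28·22 = 616 ≡ 1, so λ ≡ 0.
  x = λ² - 23 - 10 = 0 - 33 ≡ 8; y = λ·(23 - 8) - 21 ≡ 20. → (8, 20)
5P: (8, 20) + (10, 21). λ = (21 - 20)/(10 - 8) ≡ 1/2 mod 41. 2⁻¹ ≡ 21 (mod 41) since 2·21 = 42 ≡ 1, so λ ≡ 21.
  x = λ² - 8 - 10 = 441 - 18 ≡ 13; y = λ·(8 - 13) - 20 ≡ 39. → (13, 39)
6P: (13, 39) + (10, 21). λ = (21 - 39)/(10 - 13) ≡ 23/38 mod 41. 38⁻¹ ≡ 27 (mod 41), so λ ≡ 6.
  x = λ² - 13 - 10 = 36 - 23 ≡ 13; y = λ·(13 - 13) - 39 ≡ 2. → (13, 2)
7P: (13, 2) + (10, 21). λ = (21 - 2)/(10 - 13) ≡ 19/38 mod 41. 38⁻¹ ≡ 27 (mod 41), so λ ≡ 21.
  x = λ² - 13 - 10 = 441 - 23 ≡ 8; y = λ·(13 - 8) - 2 ≡ 21. → (8, 21)
8P: (8, 21) + (10, 21). λ = (21 - 21)/(10 - 8) ≡ 0/2 mod 41. 2⁻¹ ≡ 21 (mod 41), so λ ≡ 0.
  x = λ² - 8 - 10 = 0 - 18 ≡ 23; y = λ·(8 - 23) - 21 ≡ 20. → (23, 20)
9P: (23, 20) + (10, 21). λ = (21 - 20)/(10 - 23) ≡ 1/28 mod 41. 28⁻¹ ≡ 22 (mod 41), so λ ≡ 22.
  x = λ² - 23 - 10 = 484 - 33 ≡ 0; y = λ·(23 - 0) - 20 ≡ 35. → (0, 35)
10P: (0, 35) + (10, 21). λ = (21 - 35)/(10 - 0) ≡ 27/10 mod 41. 10⁻¹ ≡ 37 (mod 41), so λ ≡ 15.
  x = λ² - 0 - 10 = 225 - 10 ≡ 10; y = λ·(0 - 10) - 35 ≡ 20. → (10, 20)
11P: (10, 20) + (10, 21): same x and y₁ ≡ -y₂, so the sum is the point at infinity.
11P = the point at infinity, so the order is 11.

11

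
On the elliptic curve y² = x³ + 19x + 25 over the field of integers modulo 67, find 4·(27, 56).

(2, 2)

Write Q = (27, 56).
Repeated addition: build up to 4Q.
2Q: tangent at (27, 56): λ = (3·27² + 19)/(2·56) ≡ 62/45. 45⁻¹ ≡ 3 (mod 67), so λ ≡ 62·3 ≡ 52.
  x = λ² - 27 - 27 = 2704 - 54 ≡ 37; y = λ·(27 - 37) - 56 ≡ 27. → (37, 27)
3Q: (37, 27) + (27, 56). λ = (56 - 27)/(27 - 37) ≡ 29/57 mod 67. 57⁻¹ ≡ 20 (mod 67), so λ ≡ 44.
  x = λ² - 37 - 27 = 1936 - 64 ≡ 63; y = λ·(37 - 63) - 27 ≡ 35. → (63, 35)
4Q: (63, 35) + (27, 56). λ = (56 - 35)/(27 - 63) ≡ 21/31 mod 67. 31⁻¹ ≡ 13 (mod 67), so λ ≡ 5.
  x = λ² - 63 - 27 = 25 - 90 ≡ 2; y = λ·(63 - 2) - 35 ≡ 2. → (2, 2)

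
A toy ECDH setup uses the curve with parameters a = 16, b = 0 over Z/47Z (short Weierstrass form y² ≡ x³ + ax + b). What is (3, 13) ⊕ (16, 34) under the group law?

(32, 45)

(3, 13) + (16, 34). λ = (34 - 13)/(16 - 3) ≡ 21/13 mod 47. 13⁻¹ ≡ 29 (mod 47) since 13·29 = 377 ≡ 1, so λ ≡ 45.
  x = λ² - 3 - 16 = 2025 - 19 ≡ 32; y = λ·(3 - 32) - 13 ≡ 45. → (32, 45)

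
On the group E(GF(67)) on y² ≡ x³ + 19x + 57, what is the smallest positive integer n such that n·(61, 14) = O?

12

2P: tangent at (61, 14): λ = (3·61² + 19)/(2·14) ≡ 60/28. 28⁻¹ ≡ 12 (mod 67), so λ ≡ 60·12 ≡ 50.
  x = λ² - 61 - 61 = 2500 - 122 ≡ 33; y = λ·(61 - 33) - 14 ≡ 46. → (33, 46)
3P: (33, 46) + (61, 14). λ = (14 - 46)/(61 - 33) ≡ 35/28 mod 67. 28⁻¹ ≡ 12 (mod 67), so λ ≡ 18.
  x = λ² - 33 - 61 = 324 - 94 ≡ 29; y = λ·(33 - 29) - 46 ≡ 26. → (29, 26)
4P: (29, 26) + (61, 14). λ = (14 - 26)/(61 - 29) ≡ 55/32 mod 67. 32⁻¹ ≡ 44 (mod 67), so λ ≡ 8.
  x = λ² - 29 - 61 = 64 - 90 ≡ 41; y = λ·(29 - 41) - 26 ≡ 12. → (41, 12)
5P: (41, 12) + (61, 14). λ = (14 - 12)/(61 - 41) ≡ 2/20 mod 67. 20⁻¹ ≡ 57 (mod 67), so λ ≡ 47.
  x = λ² - 41 - 61 = 2209 - 102 ≡ 30; y = λ·(41 - 30) - 12 ≡ 36. → (30, 36)
6P: (30, 36) + (61, 14). λ = (14 - 36)/(61 - 30) ≡ 45/31 mod 67. 31⁻¹ ≡ 13 (mod 67), so λ ≡ 49.
  x = λ² - 30 - 61 = 2401 - 91 ≡ 32; y = λ·(30 - 32) - 36 ≡ 0. → (32, 0)
7P: (32, 0) + (61, 14). λ = (14 - 0)/(61 - 32) ≡ 14/29 mod 67. 29⁻¹ ≡ 37 (mod 67) since 29·37 = 1073 ≡ 1, so λ ≡ 49.
  x = λ² - 32 - 61 = 2401 - 93 ≡ 30; y = λ·(32 - 30) - 0 ≡ 31. → (30, 31)
8P: (30, 31) + (61, 14). λ = (14 - 31)/(61 - 30) ≡ 50/31 mod 67. 31⁻¹ ≡ 13 (mod 67), so λ ≡ 47.
  x = λ² - 30 - 61 = 2209 - 91 ≡ 41; y = λ·(30 - 41) - 31 ≡ 55. → (41, 55)
9P: (41, 55) + (61, 14). λ = (14 - 55)/(61 - 41) ≡ 26/20 mod 67. 20⁻¹ ≡ 57 (mod 67), so λ ≡ 8.
  x = λ² - 41 - 61 = 64 - 102 ≡ 29; y = λ·(41 - 29) - 55 ≡ 41. → (29, 41)
10P: (29, 41) + (61, 14). λ = (14 - 41)/(61 - 29) ≡ 40/32 mod 67. 32⁻¹ ≡ 44 (mod 67) since 32·44 = 1408 ≡ 1, so λ ≡ 18.
  x = λ² - 29 - 61 = 324 - 90 ≡ 33; y = λ·(29 - 33) - 41 ≡ 21. → (33, 21)
11P: (33, 21) + (61, 14). λ = (14 - 21)/(61 - 33) ≡ 60/28 mod 67. 28⁻¹ ≡ 12 (mod 67), so λ ≡ 50.
  x = λ² - 33 - 61 = 2500 - 94 ≡ 61; y = λ·(33 - 61) - 21 ≡ 53. → (61, 53)
12P: (61, 53) + (61, 14): same x and y₁ ≡ -y₂, so the sum is O.
12P = O, so the order is 12.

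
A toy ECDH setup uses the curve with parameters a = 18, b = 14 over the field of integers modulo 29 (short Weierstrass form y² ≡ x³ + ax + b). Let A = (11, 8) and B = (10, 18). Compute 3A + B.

(14, 9)

First 3A:
Repeated addition: build up to 3A.
2A: tangent at (11, 8): λ = (3·11² + 18)/(2·8) ≡ 4/16. 16⁻¹ ≡ 20 (mod 29), so λ ≡ 4·20 ≡ 22.
  x = λ² - 11 - 11 = 484 - 22 ≡ 27; y = λ·(11 - 27) - 8 ≡ 17. → (27, 17)
3A: (27, 17) + (11, 8). λ = (8 - 17)/(11 - 27) ≡ 20/13 mod 29. 13⁻¹ ≡ 9 (mod 29), so λ ≡ 6.
  x = λ² - 27 - 11 = 36 - 38 ≡ 27; y = λ·(27 - 27) - 17 ≡ 12. → (27, 12)
3A = (27, 12).
Finally 3A + B:
(27, 12) + (10, 18). λ = (18 - 12)/(10 - 27) ≡ 6/12 mod 29. 12⁻¹ ≡ 17 (mod 29), so λ ≡ 15.
  x = λ² - 27 - 10 = 225 - 37 ≡ 14; y = λ·(27 - 14) - 12 ≡ 9. → (14, 9)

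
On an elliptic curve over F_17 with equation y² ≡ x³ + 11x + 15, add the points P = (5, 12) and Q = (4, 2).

(5, 12) + (4, 2). λ = (2 - 12)/(4 - 5) ≡ 7/16 mod 17. 16⁻¹ ≡ 16 (mod 17) since 16·16 = 256 ≡ 1, so λ ≡ 10.
  x = λ² - 5 - 4 = 100 - 9 ≡ 6; y = λ·(5 - 6) - 12 ≡ 12. → (6, 12)

(6, 12)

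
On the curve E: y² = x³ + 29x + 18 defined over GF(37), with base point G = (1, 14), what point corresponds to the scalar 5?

Repeated addition: build up to 5G.
2G: tangent at (1, 14): λ = (3·1² + 29)/(2·14) ≡ 32/28. 28⁻¹ ≡ 4 (mod 37) since 28·4 = 112 ≡ 1, so λ ≡ 32·4 ≡ 17.
  x = λ² - 1 - 1 = 289 - 2 ≡ 28; y = λ·(1 - 28) - 14 ≡ 8. → (28, 8)
3G: (28, 8) + (1, 14). λ = (14 - 8)/(1 - 28) ≡ 6/10 mod 37. 10⁻¹ ≡ 26 (mod 37), so λ ≡ 8.
  x = λ² - 28 - 1 = 64 - 29 ≡ 35; y = λ·(28 - 35) - 8 ≡ 10. → (35, 10)
4G: (35, 10) + (1, 14). λ = (14 - 10)/(1 - 35) ≡ 4/3 mod 37. 3⁻¹ ≡ 25 (mod 37) since 3·25 = 75 ≡ 1, so λ ≡ 26.
  x = λ² - 35 - 1 = 676 - 36 ≡ 11; y = λ·(35 - 11) - 10 ≡ 22. → (11, 22)
5G: (11, 22) + (1, 14). λ = (14 - 22)/(1 - 11) ≡ 29/27 mod 37. 27⁻¹ ≡ 11 (mod 37), so λ ≡ 23.
  x = λ² - 11 - 1 = 529 - 12 ≡ 36; y = λ·(11 - 36) - 22 ≡ 32. → (36, 32)

(36, 32)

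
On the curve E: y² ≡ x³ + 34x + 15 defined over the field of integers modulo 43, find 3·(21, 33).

Write P = (21, 33).
Repeated addition: build up to 3P.
2P: tangent at (21, 33): λ = (3·21² + 34)/(2·33) ≡ 24/23. 23⁻¹ ≡ 15 (mod 43), so λ ≡ 24·15 ≡ 16.
  x = λ² - 21 - 21 = 256 - 42 ≡ 42; y = λ·(21 - 42) - 33 ≡ 18. → (42, 18)
3P: (42, 18) + (21, 33). λ = (33 - 18)/(21 - 42) ≡ 15/22 mod 43. 22⁻¹ ≡ 2 (mod 43), so λ ≡ 30.
  x = λ² - 42 - 21 = 900 - 63 ≡ 20; y = λ·(42 - 20) - 18 ≡ 40. → (20, 40)

(20, 40)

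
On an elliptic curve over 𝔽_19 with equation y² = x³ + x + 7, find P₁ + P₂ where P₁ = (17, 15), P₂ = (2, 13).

(5, 17)

(17, 15) + (2, 13). λ = (13 - 15)/(2 - 17) ≡ 17/4 mod 19. 4⁻¹ ≡ 5 (mod 19), so λ ≡ 9.
  x = λ² - 17 - 2 = 81 - 19 ≡ 5; y = λ·(17 - 5) - 15 ≡ 17. → (5, 17)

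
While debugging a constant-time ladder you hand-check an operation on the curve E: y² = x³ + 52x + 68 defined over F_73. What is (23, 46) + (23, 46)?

(65, 4)

tangent at (23, 46): λ = (3·23² + 52)/(2·46) ≡ 33/19. 19⁻¹ ≡ 50 (mod 73) since 19·50 = 950 ≡ 1, so λ ≡ 33·50 ≡ 44.
  x = λ² - 23 - 23 = 1936 - 46 ≡ 65; y = λ·(23 - 65) - 46 ≡ 4. → (65, 4)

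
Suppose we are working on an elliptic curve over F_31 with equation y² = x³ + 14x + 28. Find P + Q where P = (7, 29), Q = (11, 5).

(7, 29) + (11, 5). λ = (5 - 29)/(11 - 7) ≡ 7/4 mod 31. 4⁻¹ ≡ 8 (mod 31) since 4·8 = 32 ≡ 1, so λ ≡ 25.
  x = λ² - 7 - 11 = 625 - 18 ≡ 18; y = λ·(7 - 18) - 29 ≡ 6. → (18, 6)

(18, 6)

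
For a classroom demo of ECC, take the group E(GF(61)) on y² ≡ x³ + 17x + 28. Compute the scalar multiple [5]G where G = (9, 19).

Repeated addition: build up to 5G.
2G: tangent at (9, 19): λ = (3·9² + 17)/(2·19) ≡ 16/38. 38⁻¹ ≡ 53 (mod 61), so λ ≡ 16·53 ≡ 55.
  x = λ² - 9 - 9 = 3025 - 18 ≡ 18; y = λ·(9 - 18) - 19 ≡ 35. → (18, 35)
3G: (18, 35) + (9, 19). λ = (19 - 35)/(9 - 18) ≡ 45/52 mod 61. 52⁻¹ ≡ 27 (mod 61), so λ ≡ 56.
  x = λ² - 18 - 9 = 3136 - 27 ≡ 59; y = λ·(18 - 59) - 35 ≡ 48. → (59, 48)
4G: (59, 48) + (9, 19). λ = (19 - 48)/(9 - 59) ≡ 32/11 mod 61. 11⁻¹ ≡ 50 (mod 61), so λ ≡ 14.
  x = λ² - 59 - 9 = 196 - 68 ≡ 6; y = λ·(59 - 6) - 48 ≡ 23. → (6, 23)
5G: (6, 23) + (9, 19). λ = (19 - 23)/(9 - 6) ≡ 57/3 mod 61. 3⁻¹ ≡ 41 (mod 61), so λ ≡ 19.
  x = λ² - 6 - 9 = 361 - 15 ≡ 41; y = λ·(6 - 41) - 23 ≡ 44. → (41, 44)

(41, 44)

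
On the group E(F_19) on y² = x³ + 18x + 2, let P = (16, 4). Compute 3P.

(10, 2)

Repeated addition: build up to 3P.
2P: tangent at (16, 4): λ = (3·16² + 18)/(2·4) ≡ 7/8. 8⁻¹ ≡ 12 (mod 19), so λ ≡ 7·12 ≡ 8.
  x = λ² - 16 - 16 = 64 - 32 ≡ 13; y = λ·(16 - 13) - 4 ≡ 1. → (13, 1)
3P: (13, 1) + (16, 4). λ = (4 - 1)/(16 - 13) ≡ 3/3 mod 19. 3⁻¹ ≡ 13 (mod 19) since 3·13 = 39 ≡ 1, so λ ≡ 1.
  x = λ² - 13 - 16 = 1 - 29 ≡ 10; y = λ·(13 - 10) - 1 ≡ 2. → (10, 2)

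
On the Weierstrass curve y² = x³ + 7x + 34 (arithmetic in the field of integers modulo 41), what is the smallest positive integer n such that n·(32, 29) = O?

2P: tangent at (32, 29): λ = (3·32² + 7)/(2·29) ≡ 4/17. 17⁻¹ ≡ 29 (mod 41) since 17·29 = 493 ≡ 1, so λ ≡ 4·29 ≡ 34.
  x = λ² - 32 - 32 = 1156 - 64 ≡ 26; y = λ·(32 - 26) - 29 ≡ 11. → (26, 11)
3P: (26, 11) + (32, 29). λ = (29 - 11)/(32 - 26) ≡ 18/6 mod 41. 6⁻¹ ≡ 7 (mod 41), so λ ≡ 3.
  x = λ² - 26 - 32 = 9 - 58 ≡ 33; y = λ·(26 - 33) - 11 ≡ 9. → (33, 9)
4P: (33, 9) + (32, 29). λ = (29 - 9)/(32 - 33) ≡ 20/40 mod 41. 40⁻¹ ≡ 40 (mod 41) since 40·40 = 1600 ≡ 1, so λ ≡ 21.
  x = λ² - 33 - 32 = 441 - 65 ≡ 7; y = λ·(33 - 7) - 9 ≡ 4. → (7, 4)
5P: (7, 4) + (32, 29). λ = (29 - 4)/(32 - 7) ≡ 25/25 mod 41. 25⁻¹ ≡ 23 (mod 41), so λ ≡ 1.
  x = λ² - 7 - 32 = 1 - 39 ≡ 3; y = λ·(7 - 3) - 4 ≡ 0. → (3, 0)
6P: (3, 0) + (32, 29). λ = (29 - 0)/(32 - 3) ≡ 29/29 mod 41. 29⁻¹ ≡ 17 (mod 41), so λ ≡ 1.
  x = λ² - 3 - 32 = 1 - 35 ≡ 7; y = λ·(3 - 7) - 0 ≡ 37. → (7, 37)
7P: (7, 37) + (32, 29). λ = (29 - 37)/(32 - 7) ≡ 33/25 mod 41. 25⁻¹ ≡ 23 (mod 41), so λ ≡ 21.
  x = λ² - 7 - 32 = 441 - 39 ≡ 33; y = λ·(7 - 33) - 37 ≡ 32. → (33, 32)
8P: (33, 32) + (32, 29). λ = (29 - 32)/(32 - 33) ≡ 38/40 mod 41. 40⁻¹ ≡ 40 (mod 41), so λ ≡ 3.
  x = λ² - 33 - 32 = 9 - 65 ≡ 26; y = λ·(33 - 26) - 32 ≡ 30. → (26, 30)
9P: (26, 30) + (32, 29). λ = (29 - 30)/(32 - 26) ≡ 40/6 mod 41. 6⁻¹ ≡ 7 (mod 41), so λ ≡ 34.
  x = λ² - 26 - 32 = 1156 - 58 ≡ 32; y = λ·(26 - 32) - 30 ≡ 12. → (32, 12)
10P: (32, 12) + (32, 29): same x and y₁ ≡ -y₂, so the sum is O.
10P = O, so the order is 10.

10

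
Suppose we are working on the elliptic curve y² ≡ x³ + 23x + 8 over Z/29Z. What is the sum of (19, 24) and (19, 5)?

O

The two points share x = 19 and their y-coordinates satisfy 24 + 5 ≡ 0 (mod 29), so they are inverses. Their sum is 𝒪.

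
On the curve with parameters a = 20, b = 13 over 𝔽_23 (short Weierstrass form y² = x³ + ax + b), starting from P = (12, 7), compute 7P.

Repeated addition: build up to 7P.
2P: tangent at (12, 7): λ = (3·12² + 20)/(2·7) ≡ 15/14. 14⁻¹ ≡ 5 (mod 23), so λ ≡ 15·5 ≡ 6.
  x = λ² - 12 - 12 = 36 - 24 ≡ 12; y = λ·(12 - 12) - 7 ≡ 16. → (12, 16)
3P: (12, 16) + (12, 7): same x and y₁ ≡ -y₂, so the sum is ∞.
4P: ∞ + (12, 7) = (12, 7) (identity).
5P: tangent at (12, 7): λ = (3·12² + 20)/(2·7) ≡ 15/14. 14⁻¹ ≡ 5 (mod 23), so λ ≡ 15·5 ≡ 6.
  x = λ² - 12 - 12 = 36 - 24 ≡ 12; y = λ·(12 - 12) - 7 ≡ 16. → (12, 16)
6P: (12, 16) + (12, 7): same x and y₁ ≡ -y₂, so the sum is ∞.
7P: ∞ + (12, 7) = (12, 7) (identity).

(12, 7)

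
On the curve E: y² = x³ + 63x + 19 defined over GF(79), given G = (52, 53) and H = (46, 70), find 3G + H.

(33, 73)

First 3G:
Repeated addition: build up to 3G.
2G: tangent at (52, 53): λ = (3·52² + 63)/(2·53) ≡ 38/27. 27⁻¹ ≡ 41 (mod 79), so λ ≡ 38·41 ≡ 57.
  x = λ² - 52 - 52 = 3249 - 104 ≡ 64; y = λ·(52 - 64) - 53 ≡ 53. → (64, 53)
3G: (64, 53) + (52, 53). λ = (53 - 53)/(52 - 64) ≡ 0/67 mod 79. 67⁻¹ ≡ 46 (mod 79) since 67·46 = 3082 ≡ 1, so λ ≡ 0.
  x = λ² - 64 - 52 = 0 - 116 ≡ 42; y = λ·(64 - 42) - 53 ≡ 26. → (42, 26)
3G = (42, 26).
Finally 3G + H:
(42, 26) + (46, 70). λ = (70 - 26)/(46 - 42) ≡ 44/4 mod 79. 4⁻¹ ≡ 20 (mod 79) since 4·20 = 80 ≡ 1, so λ ≡ 11.
  x = λ² - 42 - 46 = 121 - 88 ≡ 33; y = λ·(42 - 33) - 26 ≡ 73. → (33, 73)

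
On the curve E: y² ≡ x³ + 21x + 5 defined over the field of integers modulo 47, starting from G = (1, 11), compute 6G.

Double-and-add on 6 = (110)₂. Start with G = (1, 11) for the leading 1-bit.
double: tangent at (1, 11): λ = (3·1² + 21)/(2·11) ≡ 24/22. 22⁻¹ ≡ 15 (mod 47), so λ ≡ 24·15 ≡ 31.
  x = λ² - 1 - 1 = 961 - 2 ≡ 19; y = λ·(1 - 19) - 11 ≡ 42. → (19, 42)
add G: (19, 42) + (1, 11). λ = (11 - 42)/(1 - 19) ≡ 16/29 mod 47. 29⁻¹ ≡ 13 (mod 47), so λ ≡ 20.
  x = λ² - 19 - 1 = 400 - 20 ≡ 4; y = λ·(19 - 4) - 42 ≡ 23. → (4, 23)
double: tangent at (4, 23): λ = (3·4² + 21)/(2·23) ≡ 22/46. 46⁻¹ ≡ 46 (mod 47) since 46·46 = 2116 ≡ 1, so λ ≡ 22·46 ≡ 25.
  x = λ² - 4 - 4 = 625 - 8 ≡ 6; y = λ·(4 - 6) - 23 ≡ 21. → (6, 21)

(6, 21)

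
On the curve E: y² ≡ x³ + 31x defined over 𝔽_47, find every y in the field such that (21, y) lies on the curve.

18, 29

x³ + 31x + 0 = 9912 ≡ 42 (mod 47).
Square roots of 42 mod 47: 18 and 29 (since 18² = 324 ≡ 42).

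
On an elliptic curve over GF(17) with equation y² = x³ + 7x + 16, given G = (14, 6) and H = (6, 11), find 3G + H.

First 3G:
Repeated addition: build up to 3G.
2G: tangent at (14, 6): λ = (3·14² + 7)/(2·6) ≡ 0/12. 12⁻¹ ≡ 10 (mod 17) since 12·10 = 120 ≡ 1, so λ ≡ 0·10 ≡ 0.
  x = λ² - 14 - 14 = 0 - 28 ≡ 6; y = λ·(14 - 6) - 6 ≡ 11. → (6, 11)
3G: (6, 11) + (14, 6). λ = (6 - 11)/(14 - 6) ≡ 12/8 mod 17. 8⁻¹ ≡ 15 (mod 17), so λ ≡ 10.
  x = λ² - 6 - 14 = 100 - 20 ≡ 12; y = λ·(6 - 12) - 11 ≡ 14. → (12, 14)
3G = (12, 14).
Finally 3G + H:
(12, 14) + (6, 11). λ = (11 - 14)/(6 - 12) ≡ 14/11 mod 17. 11⁻¹ ≡ 14 (mod 17), so λ ≡ 9.
  x = λ² - 12 - 6 = 81 - 18 ≡ 12; y = λ·(12 - 12) - 14 ≡ 3. → (12, 3)

(12, 3)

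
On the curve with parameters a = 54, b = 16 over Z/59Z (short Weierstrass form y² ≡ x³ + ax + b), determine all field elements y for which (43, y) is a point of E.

x³ + 54x + 16 = 81845 ≡ 12 (mod 59).
Square roots of 12 mod 59: 22 and 37 (since 22² = 484 ≡ 12).

22, 37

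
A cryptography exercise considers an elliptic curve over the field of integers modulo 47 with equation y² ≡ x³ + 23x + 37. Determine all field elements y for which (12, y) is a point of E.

none

x³ + 23x + 37 = 2041 ≡ 20 (mod 47).
20 is a non-residue mod 47; no y exists.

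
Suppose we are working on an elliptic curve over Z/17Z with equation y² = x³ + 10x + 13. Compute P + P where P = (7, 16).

tangent at (7, 16): λ = (3·7² + 10)/(2·16) ≡ 4/15. 15⁻¹ ≡ 8 (mod 17) since 15·8 = 120 ≡ 1, so λ ≡ 4·8 ≡ 15.
  x = λ² - 7 - 7 = 225 - 14 ≡ 7; y = λ·(7 - 7) - 16 ≡ 1. → (7, 1)

(7, 1)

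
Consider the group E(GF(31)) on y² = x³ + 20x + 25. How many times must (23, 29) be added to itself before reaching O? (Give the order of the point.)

12

2P: tangent at (23, 29): λ = (3·23² + 20)/(2·29) ≡ 26/27. 27⁻¹ ≡ 23 (mod 31), so λ ≡ 26·23 ≡ 9.
  x = λ² - 23 - 23 = 81 - 46 ≡ 4; y = λ·(23 - 4) - 29 ≡ 18. → (4, 18)
3P: (4, 18) + (23, 29). λ = (29 - 18)/(23 - 4) ≡ 11/19 mod 31. 19⁻¹ ≡ 18 (mod 31), so λ ≡ 12.
  x = λ² - 4 - 23 = 144 - 27 ≡ 24; y = λ·(4 - 24) - 18 ≡ 21. → (24, 21)
4P: (24, 21) + (23, 29). λ = (29 - 21)/(23 - 24) ≡ 8/30 mod 31. 30⁻¹ ≡ 30 (mod 31), so λ ≡ 23.
  x = λ² - 24 - 23 = 529 - 47 ≡ 17; y = λ·(24 - 17) - 21 ≡ 16. → (17, 16)
5P: (17, 16) + (23, 29). λ = (29 - 16)/(23 - 17) ≡ 13/6 mod 31. 6⁻¹ ≡ 26 (mod 31) since 6·26 = 156 ≡ 1, so λ ≡ 28.
  x = λ² - 17 - 23 = 784 - 40 ≡ 0; y = λ·(17 - 0) - 16 ≡ 26. → (0, 26)
6P: (0, 26) + (23, 29). λ = (29 - 26)/(23 - 0) ≡ 3/23 mod 31. 23⁻¹ ≡ 27 (mod 31), so λ ≡ 19.
  x = λ² - 0 - 23 = 361 - 23 ≡ 28; y = λ·(0 - 28) - 26 ≡ 0. → (28, 0)
7P: (28, 0) + (23, 29). λ = (29 - 0)/(23 - 28) ≡ 29/26 mod 31. 26⁻¹ ≡ 6 (mod 31) since 26·6 = 156 ≡ 1, so λ ≡ 19.
  x = λ² - 28 - 23 = 361 - 51 ≡ 0; y = λ·(28 - 0) - 0 ≡ 5. → (0, 5)
8P: (0, 5) + (23, 29). λ = (29 - 5)/(23 - 0) ≡ 24/23 mod 31. 23⁻¹ ≡ 27 (mod 31) since 23·27 = 621 ≡ 1, so λ ≡ 28.
  x = λ² - 0 - 23 = 784 - 23 ≡ 17; y = λ·(0 - 17) - 5 ≡ 15. → (17, 15)
9P: (17, 15) + (23, 29). λ = (29 - 15)/(23 - 17) ≡ 14/6 mod 31. 6⁻¹ ≡ 26 (mod 31), so λ ≡ 23.
  x = λ² - 17 - 23 = 529 - 40 ≡ 24; y = λ·(17 - 24) - 15 ≡ 10. → (24, 10)
10P: (24, 10) + (23, 29). λ = (29 - 10)/(23 - 24) ≡ 19/30 mod 31. 30⁻¹ ≡ 30 (mod 31), so λ ≡ 12.
  x = λ² - 24 - 23 = 144 - 47 ≡ 4; y = λ·(24 - 4) - 10 ≡ 13. → (4, 13)
11P: (4, 13) + (23, 29). λ = (29 - 13)/(23 - 4) ≡ 16/19 mod 31. 19⁻¹ ≡ 18 (mod 31), so λ ≡ 9.
  x = λ² - 4 - 23 = 81 - 27 ≡ 23; y = λ·(4 - 23) - 13 ≡ 2. → (23, 2)
12P: (23, 2) + (23, 29): same x and y₁ ≡ -y₂, so the sum is O.
12P = O, so the order is 12.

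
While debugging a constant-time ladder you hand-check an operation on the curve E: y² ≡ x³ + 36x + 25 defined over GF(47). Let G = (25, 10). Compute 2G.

(39, 20)

tangent at (25, 10): λ = (3·25² + 36)/(2·10) ≡ 31/20. 20⁻¹ ≡ 40 (mod 47), so λ ≡ 31·40 ≡ 18.
  x = λ² - 25 - 25 = 324 - 50 ≡ 39; y = λ·(25 - 39) - 10 ≡ 20. → (39, 20)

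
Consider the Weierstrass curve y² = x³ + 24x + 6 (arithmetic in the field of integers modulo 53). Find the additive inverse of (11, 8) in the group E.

(11, 45)

-(11, 8) = (11, -8 mod 53) = (11, 45).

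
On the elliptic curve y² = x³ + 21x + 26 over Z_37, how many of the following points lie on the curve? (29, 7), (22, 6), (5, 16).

3

(29, 7): 7² ≡ 12, rhs ≡ 12 → on.
(22, 6): 6² ≡ 36, rhs ≡ 36 → on.
(5, 16): 16² ≡ 34, rhs ≡ 34 → on.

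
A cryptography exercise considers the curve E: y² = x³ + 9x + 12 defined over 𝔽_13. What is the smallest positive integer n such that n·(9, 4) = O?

2P: tangent at (9, 4): λ = (3·9² + 9)/(2·4) ≡ 5/8. 8⁻¹ ≡ 5 (mod 13), so λ ≡ 5·5 ≡ 12.
  x = λ² - 9 - 9 = 144 - 18 ≡ 9; y = λ·(9 - 9) - 4 ≡ 9. → (9, 9)
3P: (9, 9) + (9, 4): same x and y₁ ≡ -y₂, so the sum is O.
3P = O, so the order is 3.

3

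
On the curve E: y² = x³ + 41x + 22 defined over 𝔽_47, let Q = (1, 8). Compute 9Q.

(31, 8)

Repeated addition: build up to 9Q.
2Q: tangent at (1, 8): λ = (3·1² + 41)/(2·8) ≡ 44/16. 16⁻¹ ≡ 3 (mod 47), so λ ≡ 44·3 ≡ 38.
  x = λ² - 1 - 1 = 1444 - 2 ≡ 32; y = λ·(1 - 32) - 8 ≡ 36. → (32, 36)
3Q: (32, 36) + (1, 8). λ = (8 - 36)/(1 - 32) ≡ 19/16 mod 47. 16⁻¹ ≡ 3 (mod 47), so λ ≡ 10.
  x = λ² - 32 - 1 = 100 - 33 ≡ 20; y = λ·(32 - 20) - 36 ≡ 37. → (20, 37)
4Q: (20, 37) + (1, 8). λ = (8 - 37)/(1 - 20) ≡ 18/28 mod 47. 28⁻¹ ≡ 42 (mod 47), so λ ≡ 4.
  x = λ² - 20 - 1 = 16 - 21 ≡ 42; y = λ·(20 - 42) - 37 ≡ 16. → (42, 16)
5Q: (42, 16) + (1, 8). λ = (8 - 16)/(1 - 42) ≡ 39/6 mod 47. 6⁻¹ ≡ 8 (mod 47) since 6·8 = 48 ≡ 1, so λ ≡ 30.
  x = λ² - 42 - 1 = 900 - 43 ≡ 11; y = λ·(42 - 11) - 16 ≡ 21. → (11, 21)
6Q: (11, 21) + (1, 8). λ = (8 - 21)/(1 - 11) ≡ 34/37 mod 47. 37⁻¹ ≡ 14 (mod 47), so λ ≡ 6.
  x = λ² - 11 - 1 = 36 - 12 ≡ 24; y = λ·(11 - 24) - 21 ≡ 42. → (24, 42)
7Q: (24, 42) + (1, 8). λ = (8 - 42)/(1 - 24) ≡ 13/24 mod 47. 24⁻¹ ≡ 2 (mod 47) since 24·2 = 48 ≡ 1, so λ ≡ 26.
  x = λ² - 24 - 1 = 676 - 25 ≡ 40; y = λ·(24 - 40) - 42 ≡ 12. → (40, 12)
8Q: (40, 12) + (1, 8). λ = (8 - 12)/(1 - 40) ≡ 43/8 mod 47. 8⁻¹ ≡ 6 (mod 47) since 8·6 = 48 ≡ 1, so λ ≡ 23.
  x = λ² - 40 - 1 = 529 - 41 ≡ 18; y = λ·(40 - 18) - 12 ≡ 24. → (18, 24)
9Q: (18, 24) + (1, 8). λ = (8 - 24)/(1 - 18) ≡ 31/30 mod 47. 30⁻¹ ≡ 11 (mod 47), so λ ≡ 12.
  x = λ² - 18 - 1 = 144 - 19 ≡ 31; y = λ·(18 - 31) - 24 ≡ 8. → (31, 8)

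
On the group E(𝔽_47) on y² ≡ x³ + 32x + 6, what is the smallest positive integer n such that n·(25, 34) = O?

2P: tangent at (25, 34): λ = (3·25² + 32)/(2·34) ≡ 27/21. 21⁻¹ ≡ 9 (mod 47), so λ ≡ 27·9 ≡ 8.
  x = λ² - 25 - 25 = 64 - 50 ≡ 14; y = λ·(25 - 14) - 34 ≡ 7. → (14, 7)
3P: (14, 7) + (25, 34). λ = (34 - 7)/(25 - 14) ≡ 27/11 mod 47. 11⁻¹ ≡ 30 (mod 47) since 11·30 = 330 ≡ 1, so λ ≡ 11.
  x = λ² - 14 - 25 = 121 - 39 ≡ 35; y = λ·(14 - 35) - 7 ≡ 44. → (35, 44)
4P: (35, 44) + (25, 34). λ = (34 - 44)/(25 - 35) ≡ 37/37 mod 47. 37⁻¹ ≡ 14 (mod 47) since 37·14 = 518 ≡ 1, so λ ≡ 1.
  x = λ² - 35 - 25 = 1 - 60 ≡ 35; y = λ·(35 - 35) - 44 ≡ 3. → (35, 3)
5P: (35, 3) + (25, 34). λ = (34 - 3)/(25 - 35) ≡ 31/37 mod 47. 37⁻¹ ≡ 14 (mod 47), so λ ≡ 11.
  x = λ² - 35 - 25 = 121 - 60 ≡ 14; y = λ·(35 - 14) - 3 ≡ 40. → (14, 40)
6P: (14, 40) + (25, 34). λ = (34 - 40)/(25 - 14) ≡ 41/11 mod 47. 11⁻¹ ≡ 30 (mod 47), so λ ≡ 8.
  x = λ² - 14 - 25 = 64 - 39 ≡ 25; y = λ·(14 - 25) - 40 ≡ 13. → (25, 13)
7P: (25, 13) + (25, 34): same x and y₁ ≡ -y₂, so the sum is O.
7P = O, so the order is 7.

7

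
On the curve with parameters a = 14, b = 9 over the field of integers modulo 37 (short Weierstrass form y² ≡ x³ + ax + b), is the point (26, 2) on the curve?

y² = 2² ≡ 4; x³ + 14x + 9 = 17949 ≡ 4 (mod 37). 4 = 4.

yes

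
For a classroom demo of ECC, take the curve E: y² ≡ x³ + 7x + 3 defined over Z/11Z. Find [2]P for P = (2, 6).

tangent at (2, 6): λ = (3·2² + 7)/(2·6) ≡ 8/1. 1⁻¹ ≡ 1 (mod 11), so λ ≡ 8·1 ≡ 8.
  x = λ² - 2 - 2 = 64 - 4 ≡ 5; y = λ·(2 - 5) - 6 ≡ 3. → (5, 3)

(5, 3)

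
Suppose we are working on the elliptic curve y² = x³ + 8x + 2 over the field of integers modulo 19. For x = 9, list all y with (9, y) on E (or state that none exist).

9, 10

x³ + 8x + 2 = 803 ≡ 5 (mod 19).
Square roots of 5 mod 19: 9 and 10 (since 9² = 81 ≡ 5).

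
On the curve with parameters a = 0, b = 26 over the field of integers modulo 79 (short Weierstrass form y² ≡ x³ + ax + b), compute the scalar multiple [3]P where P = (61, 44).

Repeated addition: build up to 3P.
2P: tangent at (61, 44): λ = (3·61² + 0)/(2·44) ≡ 24/9. 9⁻¹ ≡ 44 (mod 79), so λ ≡ 24·44 ≡ 29.
  x = λ² - 61 - 61 = 841 - 122 ≡ 8; y = λ·(61 - 8) - 44 ≡ 71. → (8, 71)
3P: (8, 71) + (61, 44). λ = (44 - 71)/(61 - 8) ≡ 52/53 mod 79. 53⁻¹ ≡ 3 (mod 79), so λ ≡ 77.
  x = λ² - 8 - 61 = 5929 - 69 ≡ 14; y = λ·(8 - 14) - 71 ≡ 20. → (14, 20)

(14, 20)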